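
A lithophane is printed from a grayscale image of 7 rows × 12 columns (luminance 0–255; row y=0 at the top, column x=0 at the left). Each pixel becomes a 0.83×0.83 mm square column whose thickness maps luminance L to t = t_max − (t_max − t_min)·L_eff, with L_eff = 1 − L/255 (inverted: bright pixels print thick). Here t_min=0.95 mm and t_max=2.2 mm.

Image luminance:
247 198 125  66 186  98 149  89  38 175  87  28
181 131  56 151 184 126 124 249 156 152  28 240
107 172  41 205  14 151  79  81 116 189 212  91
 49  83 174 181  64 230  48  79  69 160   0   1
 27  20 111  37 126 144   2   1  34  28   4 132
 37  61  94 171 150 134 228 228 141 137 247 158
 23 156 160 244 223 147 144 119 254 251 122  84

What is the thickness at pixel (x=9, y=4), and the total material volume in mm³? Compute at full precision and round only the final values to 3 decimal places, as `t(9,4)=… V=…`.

span = t_max - t_min = 2.2 - 0.95 = 1.250
L(9,4) = 28, L_eff = 1 - 28/255 = 0.890196 (inverted)
t(9,4) = 2.2 - 1.250·0.890196 = 1.087
Σt over all 7·12 pixels = 44197/340 ≈ 129.9911765
V = pitch²·Σt = 0.83²·44197/340 = 89.551

t(9,4)=1.087 V=89.551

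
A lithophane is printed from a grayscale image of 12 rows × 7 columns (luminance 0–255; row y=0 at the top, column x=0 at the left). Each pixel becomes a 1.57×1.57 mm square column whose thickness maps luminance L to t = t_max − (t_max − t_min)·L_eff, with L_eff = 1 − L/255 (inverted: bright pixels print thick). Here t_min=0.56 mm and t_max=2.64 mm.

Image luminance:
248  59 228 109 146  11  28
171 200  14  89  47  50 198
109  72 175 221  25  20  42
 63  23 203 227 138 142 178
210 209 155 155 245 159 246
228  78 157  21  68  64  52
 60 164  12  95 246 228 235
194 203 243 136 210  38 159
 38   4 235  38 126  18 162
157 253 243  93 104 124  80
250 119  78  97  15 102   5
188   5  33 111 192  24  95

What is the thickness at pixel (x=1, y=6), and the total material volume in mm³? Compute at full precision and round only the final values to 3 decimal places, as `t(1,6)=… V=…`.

span = t_max - t_min = 2.64 - 0.56 = 2.080
L(1,6) = 164, L_eff = 1 - 164/255 = 0.356863 (inverted)
t(1,6) = 2.64 - 2.080·0.356863 = 1.898
Σt over all 12·7 pixels = 169124/1275 ≈ 132.6462745
V = pitch²·Σt = 1.57²·169124/1275 = 326.960

t(1,6)=1.898 V=326.960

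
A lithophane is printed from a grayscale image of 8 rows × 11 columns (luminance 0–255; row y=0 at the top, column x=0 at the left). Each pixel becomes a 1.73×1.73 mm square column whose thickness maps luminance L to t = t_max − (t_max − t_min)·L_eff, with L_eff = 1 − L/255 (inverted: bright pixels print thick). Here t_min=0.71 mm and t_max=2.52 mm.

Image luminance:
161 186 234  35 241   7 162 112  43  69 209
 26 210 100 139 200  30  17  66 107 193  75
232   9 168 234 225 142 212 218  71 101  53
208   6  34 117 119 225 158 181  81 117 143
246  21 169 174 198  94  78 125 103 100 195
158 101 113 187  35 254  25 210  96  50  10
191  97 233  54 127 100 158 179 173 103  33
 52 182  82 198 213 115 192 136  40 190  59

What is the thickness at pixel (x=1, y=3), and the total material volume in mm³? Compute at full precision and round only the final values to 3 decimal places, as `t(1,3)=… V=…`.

t(1,3)=0.753 V=427.582

span = t_max - t_min = 2.52 - 0.71 = 1.810
L(1,3) = 6, L_eff = 1 - 6/255 = 0.976471 (inverted)
t(1,3) = 2.52 - 1.810·0.976471 = 0.753
Σt over all 8·11 pixels = 242871/1700 ≈ 142.8652941
V = pitch²·Σt = 1.73²·242871/1700 = 427.582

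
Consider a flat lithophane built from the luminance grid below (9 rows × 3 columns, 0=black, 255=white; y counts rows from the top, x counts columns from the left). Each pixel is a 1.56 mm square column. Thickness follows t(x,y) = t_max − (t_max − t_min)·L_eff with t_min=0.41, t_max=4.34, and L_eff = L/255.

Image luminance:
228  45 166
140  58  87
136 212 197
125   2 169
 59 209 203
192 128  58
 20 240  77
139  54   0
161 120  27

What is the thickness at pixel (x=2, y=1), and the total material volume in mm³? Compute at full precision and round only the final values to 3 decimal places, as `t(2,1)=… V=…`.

t(2,1)=2.999 V=163.200

span = t_max - t_min = 4.34 - 0.41 = 3.930
L(2,1) = 87, L_eff = 87/255 = 0.341176
t(2,1) = 4.34 - 3.930·0.341176 = 2.999
Σt over all 9·3 pixels = 285009/4250 ≈ 67.0609412
V = pitch²·Σt = 1.56²·285009/4250 = 163.200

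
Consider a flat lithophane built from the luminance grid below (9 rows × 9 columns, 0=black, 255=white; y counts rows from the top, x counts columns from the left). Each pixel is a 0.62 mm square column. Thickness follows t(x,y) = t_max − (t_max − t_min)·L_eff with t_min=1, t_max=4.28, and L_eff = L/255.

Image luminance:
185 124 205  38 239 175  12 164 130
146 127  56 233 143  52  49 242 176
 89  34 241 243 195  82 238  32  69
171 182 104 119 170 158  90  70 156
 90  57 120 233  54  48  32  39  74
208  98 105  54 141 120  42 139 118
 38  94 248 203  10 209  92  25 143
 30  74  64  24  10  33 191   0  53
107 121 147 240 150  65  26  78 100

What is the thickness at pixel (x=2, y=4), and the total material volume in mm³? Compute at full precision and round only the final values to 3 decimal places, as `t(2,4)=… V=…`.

t(2,4)=2.736 V=87.350

span = t_max - t_min = 4.28 - 1 = 3.280
L(2,4) = 120, L_eff = 120/255 = 0.470588
t(2,4) = 4.28 - 3.280·0.470588 = 2.736
Σt over all 9·9 pixels = 1448633/6375 ≈ 227.2365490
V = pitch²·Σt = 0.62²·1448633/6375 = 87.350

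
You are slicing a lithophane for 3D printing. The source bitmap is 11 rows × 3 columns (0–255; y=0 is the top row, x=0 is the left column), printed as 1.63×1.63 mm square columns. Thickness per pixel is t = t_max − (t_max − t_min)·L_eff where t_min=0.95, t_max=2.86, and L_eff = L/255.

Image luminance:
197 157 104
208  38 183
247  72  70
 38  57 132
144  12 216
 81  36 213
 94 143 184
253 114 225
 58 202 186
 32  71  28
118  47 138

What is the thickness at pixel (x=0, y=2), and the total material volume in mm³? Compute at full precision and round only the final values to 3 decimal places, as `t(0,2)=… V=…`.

span = t_max - t_min = 2.86 - 0.95 = 1.910
L(0,2) = 247, L_eff = 247/255 = 0.968627
t(0,2) = 2.86 - 1.910·0.968627 = 1.010
Σt over all 11·3 pixels = 135331/2125 ≈ 63.6851765
V = pitch²·Σt = 1.63²·135331/2125 = 169.205

t(0,2)=1.010 V=169.205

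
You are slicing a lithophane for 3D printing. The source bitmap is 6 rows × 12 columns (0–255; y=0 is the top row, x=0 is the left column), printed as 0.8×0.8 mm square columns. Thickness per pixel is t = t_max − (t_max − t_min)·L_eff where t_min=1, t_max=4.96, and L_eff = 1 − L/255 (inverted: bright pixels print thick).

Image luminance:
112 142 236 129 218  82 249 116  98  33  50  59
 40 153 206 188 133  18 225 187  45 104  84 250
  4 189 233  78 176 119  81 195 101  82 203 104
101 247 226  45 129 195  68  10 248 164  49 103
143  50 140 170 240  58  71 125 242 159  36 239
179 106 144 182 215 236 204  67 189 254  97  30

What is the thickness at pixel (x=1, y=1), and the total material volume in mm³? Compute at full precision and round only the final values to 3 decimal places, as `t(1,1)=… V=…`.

span = t_max - t_min = 4.96 - 1 = 3.960
L(1,1) = 153, L_eff = 1 - 153/255 = 0.400000 (inverted)
t(1,1) = 4.96 - 3.960·0.400000 = 3.376
Σt over all 6·12 pixels = 479139/2125 ≈ 225.4771765
V = pitch²·Σt = 0.8²·479139/2125 = 144.305

t(1,1)=3.376 V=144.305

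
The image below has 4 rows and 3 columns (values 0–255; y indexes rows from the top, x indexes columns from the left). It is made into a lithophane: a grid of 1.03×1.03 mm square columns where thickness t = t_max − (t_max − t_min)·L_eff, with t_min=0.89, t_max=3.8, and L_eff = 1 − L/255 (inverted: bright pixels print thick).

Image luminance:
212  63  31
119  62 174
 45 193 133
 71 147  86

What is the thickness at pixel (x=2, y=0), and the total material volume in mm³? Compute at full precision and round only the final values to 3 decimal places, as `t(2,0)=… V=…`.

span = t_max - t_min = 3.8 - 0.89 = 2.910
L(2,0) = 31, L_eff = 1 - 31/255 = 0.878431 (inverted)
t(2,0) = 3.8 - 2.910·0.878431 = 1.244
Σt over all 4·3 pixels = 55093/2125 ≈ 25.9261176
V = pitch²·Σt = 1.03²·55093/2125 = 27.505

t(2,0)=1.244 V=27.505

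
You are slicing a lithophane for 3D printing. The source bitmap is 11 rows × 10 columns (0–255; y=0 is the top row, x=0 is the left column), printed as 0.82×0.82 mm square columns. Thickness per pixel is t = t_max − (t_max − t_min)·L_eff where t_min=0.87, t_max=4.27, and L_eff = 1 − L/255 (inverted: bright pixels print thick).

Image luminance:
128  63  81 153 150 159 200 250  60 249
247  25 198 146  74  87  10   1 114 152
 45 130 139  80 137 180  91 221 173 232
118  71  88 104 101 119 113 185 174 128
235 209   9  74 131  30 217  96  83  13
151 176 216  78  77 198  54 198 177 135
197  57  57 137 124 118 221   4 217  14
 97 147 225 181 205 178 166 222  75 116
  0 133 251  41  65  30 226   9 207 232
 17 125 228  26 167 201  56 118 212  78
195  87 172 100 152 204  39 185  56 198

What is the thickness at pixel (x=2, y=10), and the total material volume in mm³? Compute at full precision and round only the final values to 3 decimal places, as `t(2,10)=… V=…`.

span = t_max - t_min = 4.27 - 0.87 = 3.400
L(2,10) = 172, L_eff = 1 - 172/255 = 0.325490 (inverted)
t(2,10) = 4.27 - 3.400·0.325490 = 3.163
Σt over all 11·10 pixels = 286.38
V = pitch²·Σt = 0.82²·286.38 = 192.562

t(2,10)=3.163 V=192.562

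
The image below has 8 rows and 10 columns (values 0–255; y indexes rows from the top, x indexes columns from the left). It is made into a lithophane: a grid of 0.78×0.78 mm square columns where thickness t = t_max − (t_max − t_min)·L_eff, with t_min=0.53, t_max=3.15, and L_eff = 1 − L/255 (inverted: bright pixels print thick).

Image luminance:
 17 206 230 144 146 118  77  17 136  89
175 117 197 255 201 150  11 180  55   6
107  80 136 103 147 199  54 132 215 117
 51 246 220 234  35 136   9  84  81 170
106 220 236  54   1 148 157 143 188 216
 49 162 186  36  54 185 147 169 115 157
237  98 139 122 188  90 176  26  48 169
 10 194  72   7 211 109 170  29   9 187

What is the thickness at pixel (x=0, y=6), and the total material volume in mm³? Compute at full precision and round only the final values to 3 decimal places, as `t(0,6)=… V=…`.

span = t_max - t_min = 3.15 - 0.53 = 2.620
L(0,6) = 237, L_eff = 1 - 237/255 = 0.070588 (inverted)
t(0,6) = 3.15 - 2.620·0.070588 = 2.965
Σt over all 8·10 pixels = 1864093/12750 ≈ 146.2033725
V = pitch²·Σt = 0.78²·1864093/12750 = 88.950

t(0,6)=2.965 V=88.950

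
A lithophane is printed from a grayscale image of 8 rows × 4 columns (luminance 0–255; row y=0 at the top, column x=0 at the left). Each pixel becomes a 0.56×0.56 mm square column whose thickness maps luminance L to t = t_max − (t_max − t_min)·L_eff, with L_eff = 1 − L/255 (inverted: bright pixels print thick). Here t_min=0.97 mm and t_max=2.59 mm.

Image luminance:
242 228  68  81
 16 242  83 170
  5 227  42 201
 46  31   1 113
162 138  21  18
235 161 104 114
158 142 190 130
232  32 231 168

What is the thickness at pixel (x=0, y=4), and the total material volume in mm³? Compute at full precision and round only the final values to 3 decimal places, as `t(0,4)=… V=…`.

t(0,4)=1.999 V=17.767

span = t_max - t_min = 2.59 - 0.97 = 1.620
L(0,4) = 162, L_eff = 1 - 162/255 = 0.364706 (inverted)
t(0,4) = 2.59 - 1.620·0.364706 = 1.999
Σt over all 8·4 pixels = 120392/2125 ≈ 56.6550588
V = pitch²·Σt = 0.56²·120392/2125 = 17.767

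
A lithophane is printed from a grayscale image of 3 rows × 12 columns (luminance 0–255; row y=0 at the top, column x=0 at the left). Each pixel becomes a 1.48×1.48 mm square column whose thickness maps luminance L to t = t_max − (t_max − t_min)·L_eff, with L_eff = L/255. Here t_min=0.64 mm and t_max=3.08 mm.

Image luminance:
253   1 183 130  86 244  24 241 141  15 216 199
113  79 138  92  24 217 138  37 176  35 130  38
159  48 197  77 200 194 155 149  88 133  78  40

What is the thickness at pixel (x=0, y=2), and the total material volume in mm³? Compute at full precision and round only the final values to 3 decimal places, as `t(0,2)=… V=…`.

t(0,2)=1.559 V=149.226

span = t_max - t_min = 3.08 - 0.64 = 2.440
L(0,2) = 159, L_eff = 159/255 = 0.623529
t(0,2) = 3.08 - 2.440·0.623529 = 1.559
Σt over all 3·12 pixels = 434312/6375 ≈ 68.1273725
V = pitch²·Σt = 1.48²·434312/6375 = 149.226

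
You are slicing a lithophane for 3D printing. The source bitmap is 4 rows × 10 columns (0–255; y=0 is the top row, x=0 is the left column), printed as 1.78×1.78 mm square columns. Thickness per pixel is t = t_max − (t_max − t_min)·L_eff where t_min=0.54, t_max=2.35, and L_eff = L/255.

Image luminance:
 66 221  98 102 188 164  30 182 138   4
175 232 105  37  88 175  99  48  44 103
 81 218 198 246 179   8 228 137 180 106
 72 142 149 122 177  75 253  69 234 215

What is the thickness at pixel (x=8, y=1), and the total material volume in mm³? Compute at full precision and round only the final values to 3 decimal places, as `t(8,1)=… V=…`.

span = t_max - t_min = 2.35 - 0.54 = 1.810
L(8,1) = 44, L_eff = 44/255 = 0.172549
t(8,1) = 2.35 - 1.810·0.172549 = 2.038
Σt over all 4·10 pixels = 118481/2125 ≈ 55.7557647
V = pitch²·Σt = 1.78²·118481/2125 = 176.657

t(8,1)=2.038 V=176.657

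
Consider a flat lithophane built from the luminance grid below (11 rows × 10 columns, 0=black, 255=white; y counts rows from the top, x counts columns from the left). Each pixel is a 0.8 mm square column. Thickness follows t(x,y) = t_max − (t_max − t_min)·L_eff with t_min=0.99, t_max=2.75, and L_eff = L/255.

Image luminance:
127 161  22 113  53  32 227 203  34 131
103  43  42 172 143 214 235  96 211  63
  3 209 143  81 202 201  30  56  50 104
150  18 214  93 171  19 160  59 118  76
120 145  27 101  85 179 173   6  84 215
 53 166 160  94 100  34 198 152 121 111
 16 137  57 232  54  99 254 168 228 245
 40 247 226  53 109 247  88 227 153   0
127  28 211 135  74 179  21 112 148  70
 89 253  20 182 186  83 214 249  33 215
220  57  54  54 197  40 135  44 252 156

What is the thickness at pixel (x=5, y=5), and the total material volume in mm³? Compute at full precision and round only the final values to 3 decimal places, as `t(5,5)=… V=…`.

t(5,5)=2.515 V=133.419

span = t_max - t_min = 2.75 - 0.99 = 1.760
L(5,5) = 34, L_eff = 34/255 = 0.133333
t(5,5) = 2.75 - 1.760·0.133333 = 2.515
Σt over all 11·10 pixels = 2657963/12750 ≈ 208.4676863
V = pitch²·Σt = 0.8²·2657963/12750 = 133.419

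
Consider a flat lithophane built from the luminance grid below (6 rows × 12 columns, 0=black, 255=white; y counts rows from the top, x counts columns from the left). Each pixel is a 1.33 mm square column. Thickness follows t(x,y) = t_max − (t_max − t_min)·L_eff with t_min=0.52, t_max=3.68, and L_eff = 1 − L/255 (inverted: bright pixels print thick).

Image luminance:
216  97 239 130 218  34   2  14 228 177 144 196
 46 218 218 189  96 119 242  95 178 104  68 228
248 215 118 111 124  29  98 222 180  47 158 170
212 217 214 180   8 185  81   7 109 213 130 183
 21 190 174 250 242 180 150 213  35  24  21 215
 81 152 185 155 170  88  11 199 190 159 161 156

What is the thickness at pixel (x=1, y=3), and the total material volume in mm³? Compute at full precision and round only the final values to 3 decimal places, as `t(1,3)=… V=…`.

t(1,3)=3.209 V=293.697

span = t_max - t_min = 3.68 - 0.52 = 3.160
L(1,3) = 217, L_eff = 1 - 217/255 = 0.149020 (inverted)
t(1,3) = 3.68 - 3.160·0.149020 = 3.209
Σt over all 6·12 pixels = 352821/2125 ≈ 166.0334118
V = pitch²·Σt = 1.33²·352821/2125 = 293.697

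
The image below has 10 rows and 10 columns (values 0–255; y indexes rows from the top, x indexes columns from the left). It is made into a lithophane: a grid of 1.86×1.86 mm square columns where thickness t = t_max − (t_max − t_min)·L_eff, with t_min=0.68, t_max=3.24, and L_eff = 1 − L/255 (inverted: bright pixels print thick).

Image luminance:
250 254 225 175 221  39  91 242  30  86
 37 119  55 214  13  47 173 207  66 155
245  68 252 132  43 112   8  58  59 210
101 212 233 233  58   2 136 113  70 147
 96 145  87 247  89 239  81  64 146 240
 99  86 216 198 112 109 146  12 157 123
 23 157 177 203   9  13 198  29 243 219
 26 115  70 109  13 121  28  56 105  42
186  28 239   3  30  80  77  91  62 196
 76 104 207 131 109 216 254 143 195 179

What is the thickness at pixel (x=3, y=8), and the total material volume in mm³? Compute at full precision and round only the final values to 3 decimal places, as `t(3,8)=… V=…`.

t(3,8)=0.710 V=667.488

span = t_max - t_min = 3.24 - 0.68 = 2.560
L(3,8) = 3, L_eff = 1 - 3/255 = 0.988235 (inverted)
t(3,8) = 3.24 - 2.560·0.988235 = 0.710
Σt over all 10·10 pixels = 245996/1275 ≈ 192.9380392
V = pitch²·Σt = 1.86²·245996/1275 = 667.488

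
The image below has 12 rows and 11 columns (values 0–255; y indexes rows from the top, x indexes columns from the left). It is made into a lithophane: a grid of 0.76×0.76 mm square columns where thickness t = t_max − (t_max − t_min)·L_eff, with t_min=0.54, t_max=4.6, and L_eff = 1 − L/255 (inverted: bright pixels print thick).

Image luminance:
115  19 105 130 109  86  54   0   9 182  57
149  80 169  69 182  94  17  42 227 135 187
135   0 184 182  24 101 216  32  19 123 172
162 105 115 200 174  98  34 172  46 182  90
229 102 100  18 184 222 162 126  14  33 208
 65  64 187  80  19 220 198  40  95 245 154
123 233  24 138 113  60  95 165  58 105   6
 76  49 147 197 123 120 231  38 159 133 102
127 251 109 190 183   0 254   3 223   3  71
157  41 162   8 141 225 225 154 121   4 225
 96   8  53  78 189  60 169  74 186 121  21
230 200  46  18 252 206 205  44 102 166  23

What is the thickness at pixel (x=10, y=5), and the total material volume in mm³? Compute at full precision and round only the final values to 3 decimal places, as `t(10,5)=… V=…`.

t(10,5)=2.992 V=183.410

span = t_max - t_min = 4.6 - 0.54 = 4.060
L(10,5) = 154, L_eff = 1 - 154/255 = 0.396078 (inverted)
t(10,5) = 4.6 - 4.060·0.396078 = 2.992
Σt over all 12·11 pixels = 4048621/12750 ≈ 317.5389020
V = pitch²·Σt = 0.76²·4048621/12750 = 183.410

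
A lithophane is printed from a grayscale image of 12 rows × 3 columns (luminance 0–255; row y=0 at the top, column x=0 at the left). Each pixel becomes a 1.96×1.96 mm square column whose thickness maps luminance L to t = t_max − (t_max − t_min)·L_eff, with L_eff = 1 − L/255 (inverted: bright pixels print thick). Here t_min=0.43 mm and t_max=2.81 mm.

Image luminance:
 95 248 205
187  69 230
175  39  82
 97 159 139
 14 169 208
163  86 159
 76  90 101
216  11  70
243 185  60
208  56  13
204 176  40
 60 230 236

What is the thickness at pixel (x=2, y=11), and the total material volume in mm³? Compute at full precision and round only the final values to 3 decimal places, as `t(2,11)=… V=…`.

t(2,11)=2.633 V=231.536

span = t_max - t_min = 2.81 - 0.43 = 2.380
L(2,11) = 236, L_eff = 1 - 236/255 = 0.074510 (inverted)
t(2,11) = 2.81 - 2.380·0.074510 = 2.633
Σt over all 12·3 pixels = 45203/750 ≈ 60.2706667
V = pitch²·Σt = 1.96²·45203/750 = 231.536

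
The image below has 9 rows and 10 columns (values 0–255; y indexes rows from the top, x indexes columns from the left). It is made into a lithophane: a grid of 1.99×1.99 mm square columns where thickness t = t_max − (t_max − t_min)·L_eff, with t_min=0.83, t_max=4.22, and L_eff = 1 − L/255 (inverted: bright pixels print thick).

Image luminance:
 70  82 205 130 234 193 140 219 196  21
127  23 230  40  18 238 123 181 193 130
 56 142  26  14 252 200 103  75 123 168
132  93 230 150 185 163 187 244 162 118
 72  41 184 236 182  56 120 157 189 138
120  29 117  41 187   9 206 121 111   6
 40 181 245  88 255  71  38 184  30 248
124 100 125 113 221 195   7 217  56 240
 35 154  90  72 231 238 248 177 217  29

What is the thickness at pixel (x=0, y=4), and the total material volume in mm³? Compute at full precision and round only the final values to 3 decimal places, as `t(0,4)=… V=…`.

span = t_max - t_min = 4.22 - 0.83 = 3.390
L(0,4) = 72, L_eff = 1 - 72/255 = 0.717647 (inverted)
t(0,4) = 4.22 - 3.390·0.717647 = 1.787
Σt over all 9·10 pixels = 2014341/8500 ≈ 236.9812941
V = pitch²·Σt = 1.99²·2014341/8500 = 938.470

t(0,4)=1.787 V=938.470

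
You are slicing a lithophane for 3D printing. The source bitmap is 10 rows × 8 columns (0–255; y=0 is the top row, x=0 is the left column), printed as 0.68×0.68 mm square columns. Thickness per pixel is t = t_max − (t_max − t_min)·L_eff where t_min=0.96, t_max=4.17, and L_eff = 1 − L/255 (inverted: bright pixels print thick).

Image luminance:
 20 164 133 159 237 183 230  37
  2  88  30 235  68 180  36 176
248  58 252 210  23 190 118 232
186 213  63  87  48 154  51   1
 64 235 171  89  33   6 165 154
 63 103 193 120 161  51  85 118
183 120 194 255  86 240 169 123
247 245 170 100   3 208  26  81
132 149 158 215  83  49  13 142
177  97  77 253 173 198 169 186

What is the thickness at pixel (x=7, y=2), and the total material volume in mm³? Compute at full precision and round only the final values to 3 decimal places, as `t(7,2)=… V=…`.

span = t_max - t_min = 4.17 - 0.96 = 3.210
L(7,2) = 232, L_eff = 1 - 232/255 = 0.090196 (inverted)
t(7,2) = 4.17 - 3.210·0.090196 = 3.880
Σt over all 10·8 pixels = 447927/2125 ≈ 210.7891765
V = pitch²·Σt = 0.68²·447927/2125 = 97.469

t(7,2)=3.880 V=97.469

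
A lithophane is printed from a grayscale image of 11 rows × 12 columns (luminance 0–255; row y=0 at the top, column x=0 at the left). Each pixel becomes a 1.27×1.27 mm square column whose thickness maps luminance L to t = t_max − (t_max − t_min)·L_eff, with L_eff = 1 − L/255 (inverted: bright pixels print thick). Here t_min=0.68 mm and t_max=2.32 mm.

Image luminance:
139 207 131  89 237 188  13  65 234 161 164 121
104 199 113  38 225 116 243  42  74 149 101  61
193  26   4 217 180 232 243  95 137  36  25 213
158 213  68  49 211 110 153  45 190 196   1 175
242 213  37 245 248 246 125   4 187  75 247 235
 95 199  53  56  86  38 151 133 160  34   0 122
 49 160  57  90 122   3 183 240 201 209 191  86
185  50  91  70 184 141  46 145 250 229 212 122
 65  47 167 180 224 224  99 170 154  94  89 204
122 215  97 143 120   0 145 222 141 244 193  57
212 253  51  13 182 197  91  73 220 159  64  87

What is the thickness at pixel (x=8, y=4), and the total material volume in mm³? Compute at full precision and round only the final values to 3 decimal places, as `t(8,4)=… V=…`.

span = t_max - t_min = 2.32 - 0.68 = 1.640
L(8,4) = 187, L_eff = 1 - 187/255 = 0.266667 (inverted)
t(8,4) = 2.32 - 1.640·0.266667 = 1.883
Σt over all 11·12 pixels = 436043/2125 ≈ 205.1967059
V = pitch²·Σt = 1.27²·436043/2125 = 330.962

t(8,4)=1.883 V=330.962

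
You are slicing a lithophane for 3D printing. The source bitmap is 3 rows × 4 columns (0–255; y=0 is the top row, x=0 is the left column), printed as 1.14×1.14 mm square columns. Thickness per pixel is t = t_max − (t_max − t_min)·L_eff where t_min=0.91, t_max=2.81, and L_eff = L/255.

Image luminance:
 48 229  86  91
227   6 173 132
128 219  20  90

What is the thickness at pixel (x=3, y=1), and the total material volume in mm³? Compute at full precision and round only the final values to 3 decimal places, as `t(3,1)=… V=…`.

span = t_max - t_min = 2.81 - 0.91 = 1.900
L(3,1) = 132, L_eff = 132/255 = 0.517647
t(3,1) = 2.81 - 1.900·0.517647 = 1.826
Σt over all 3·4 pixels = 3897/170 ≈ 22.9235294
V = pitch²·Σt = 1.14²·3897/170 = 29.791

t(3,1)=1.826 V=29.791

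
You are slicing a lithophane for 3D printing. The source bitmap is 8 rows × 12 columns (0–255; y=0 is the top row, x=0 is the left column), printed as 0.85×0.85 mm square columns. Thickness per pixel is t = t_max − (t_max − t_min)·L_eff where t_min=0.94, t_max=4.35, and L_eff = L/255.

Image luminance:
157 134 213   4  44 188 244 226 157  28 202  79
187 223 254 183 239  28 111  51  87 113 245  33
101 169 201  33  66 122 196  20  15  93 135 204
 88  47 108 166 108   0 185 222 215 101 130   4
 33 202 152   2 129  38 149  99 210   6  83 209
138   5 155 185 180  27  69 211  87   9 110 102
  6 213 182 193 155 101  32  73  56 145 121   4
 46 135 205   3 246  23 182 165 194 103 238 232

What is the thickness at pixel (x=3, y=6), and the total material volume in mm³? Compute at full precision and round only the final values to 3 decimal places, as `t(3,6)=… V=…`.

span = t_max - t_min = 4.35 - 0.94 = 3.410
L(3,6) = 193, L_eff = 193/255 = 0.756863
t(3,6) = 4.35 - 3.410·0.756863 = 1.769
Σt over all 8·12 pixels = 1104053/4250 ≈ 259.7771765
V = pitch²·Σt = 0.85²·1104053/4250 = 187.689

t(3,6)=1.769 V=187.689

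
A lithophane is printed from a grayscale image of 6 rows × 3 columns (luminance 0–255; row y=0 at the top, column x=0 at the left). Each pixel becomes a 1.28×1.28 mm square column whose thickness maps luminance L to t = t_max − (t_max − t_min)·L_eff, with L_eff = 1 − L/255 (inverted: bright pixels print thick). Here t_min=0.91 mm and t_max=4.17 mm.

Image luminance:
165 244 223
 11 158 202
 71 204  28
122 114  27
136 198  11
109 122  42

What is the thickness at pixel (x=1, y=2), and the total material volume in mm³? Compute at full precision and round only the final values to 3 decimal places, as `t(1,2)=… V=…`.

t(1,2)=3.518 V=72.645

span = t_max - t_min = 4.17 - 0.91 = 3.260
L(1,2) = 204, L_eff = 1 - 204/255 = 0.200000 (inverted)
t(1,2) = 4.17 - 3.260·0.200000 = 3.518
Σt over all 6·3 pixels = 94221/2125 ≈ 44.3392941
V = pitch²·Σt = 1.28²·94221/2125 = 72.645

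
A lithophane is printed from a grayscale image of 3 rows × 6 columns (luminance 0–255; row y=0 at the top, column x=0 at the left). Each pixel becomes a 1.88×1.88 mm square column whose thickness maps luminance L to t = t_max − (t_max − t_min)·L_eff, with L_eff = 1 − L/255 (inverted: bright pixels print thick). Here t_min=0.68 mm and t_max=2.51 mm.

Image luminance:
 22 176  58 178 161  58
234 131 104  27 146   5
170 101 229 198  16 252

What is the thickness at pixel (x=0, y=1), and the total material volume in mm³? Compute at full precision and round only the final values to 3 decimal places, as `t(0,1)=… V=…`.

span = t_max - t_min = 2.51 - 0.68 = 1.830
L(0,1) = 234, L_eff = 1 - 234/255 = 0.082353 (inverted)
t(0,1) = 2.51 - 1.830·0.082353 = 2.359
Σt over all 3·6 pixels = 121133/4250 ≈ 28.5018824
V = pitch²·Σt = 1.88²·121133/4250 = 100.737

t(0,1)=2.359 V=100.737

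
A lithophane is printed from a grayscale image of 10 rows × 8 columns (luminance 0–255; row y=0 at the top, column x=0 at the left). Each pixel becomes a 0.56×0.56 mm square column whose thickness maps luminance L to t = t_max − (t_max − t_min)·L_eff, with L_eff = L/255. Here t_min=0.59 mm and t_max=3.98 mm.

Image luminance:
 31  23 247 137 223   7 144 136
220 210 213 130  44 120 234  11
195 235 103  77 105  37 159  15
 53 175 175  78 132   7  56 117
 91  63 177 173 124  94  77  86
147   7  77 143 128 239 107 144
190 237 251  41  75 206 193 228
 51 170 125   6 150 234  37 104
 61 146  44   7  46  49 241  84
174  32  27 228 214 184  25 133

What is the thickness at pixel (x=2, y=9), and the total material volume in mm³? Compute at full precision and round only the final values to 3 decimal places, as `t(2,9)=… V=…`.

t(2,9)=3.621 V=59.331

span = t_max - t_min = 3.98 - 0.59 = 3.390
L(2,9) = 27, L_eff = 27/255 = 0.105882
t(2,9) = 3.98 - 3.390·0.105882 = 3.621
Σt over all 10·8 pixels = 1608153/8500 ≈ 189.1944706
V = pitch²·Σt = 0.56²·1608153/8500 = 59.331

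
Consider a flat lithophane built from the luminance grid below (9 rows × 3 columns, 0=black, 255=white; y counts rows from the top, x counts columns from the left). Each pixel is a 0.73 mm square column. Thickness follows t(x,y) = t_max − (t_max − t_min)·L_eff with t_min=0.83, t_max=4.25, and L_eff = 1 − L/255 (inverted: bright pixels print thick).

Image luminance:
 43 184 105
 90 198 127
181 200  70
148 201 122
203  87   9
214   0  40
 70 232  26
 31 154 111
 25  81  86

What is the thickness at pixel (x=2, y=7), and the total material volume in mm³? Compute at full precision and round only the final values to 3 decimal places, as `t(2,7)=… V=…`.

span = t_max - t_min = 4.25 - 0.83 = 3.420
L(2,7) = 111, L_eff = 1 - 111/255 = 0.564706 (inverted)
t(2,7) = 4.25 - 3.420·0.564706 = 2.319
Σt over all 9·3 pixels = 536817/8500 ≈ 63.1549412
V = pitch²·Σt = 0.73²·536817/8500 = 33.655

t(2,7)=2.319 V=33.655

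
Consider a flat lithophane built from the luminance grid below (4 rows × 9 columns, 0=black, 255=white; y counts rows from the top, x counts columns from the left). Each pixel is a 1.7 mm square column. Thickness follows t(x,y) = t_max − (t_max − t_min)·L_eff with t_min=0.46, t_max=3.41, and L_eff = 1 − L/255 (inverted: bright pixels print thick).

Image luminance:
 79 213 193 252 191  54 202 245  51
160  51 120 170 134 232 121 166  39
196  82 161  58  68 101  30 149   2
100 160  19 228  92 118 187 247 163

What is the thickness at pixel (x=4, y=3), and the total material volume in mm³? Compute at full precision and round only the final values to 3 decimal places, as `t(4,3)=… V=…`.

t(4,3)=1.524 V=209.475

span = t_max - t_min = 3.41 - 0.46 = 2.950
L(4,3) = 92, L_eff = 1 - 92/255 = 0.639216 (inverted)
t(4,3) = 3.41 - 2.950·0.639216 = 1.524
Σt over all 4·9 pixels = 184831/2550 ≈ 72.4827451
V = pitch²·Σt = 1.7²·184831/2550 = 209.475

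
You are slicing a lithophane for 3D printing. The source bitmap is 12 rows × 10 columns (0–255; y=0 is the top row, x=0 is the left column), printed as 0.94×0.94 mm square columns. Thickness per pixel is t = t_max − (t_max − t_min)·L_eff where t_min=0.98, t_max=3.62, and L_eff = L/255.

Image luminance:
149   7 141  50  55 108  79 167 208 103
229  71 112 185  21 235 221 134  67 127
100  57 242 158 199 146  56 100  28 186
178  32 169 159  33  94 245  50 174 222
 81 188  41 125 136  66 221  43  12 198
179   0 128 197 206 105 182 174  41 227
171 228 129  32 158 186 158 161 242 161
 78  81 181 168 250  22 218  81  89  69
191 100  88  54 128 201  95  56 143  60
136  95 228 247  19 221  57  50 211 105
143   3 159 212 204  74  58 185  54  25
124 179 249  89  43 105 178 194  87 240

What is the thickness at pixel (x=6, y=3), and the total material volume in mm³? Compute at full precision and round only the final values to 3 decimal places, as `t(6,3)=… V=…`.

t(6,3)=1.084 V=241.129

span = t_max - t_min = 3.62 - 0.98 = 2.640
L(6,3) = 245, L_eff = 245/255 = 0.960784
t(6,3) = 3.62 - 2.640·0.960784 = 1.084
Σt over all 12·10 pixels = 23196/85 ≈ 272.8941176
V = pitch²·Σt = 0.94²·23196/85 = 241.129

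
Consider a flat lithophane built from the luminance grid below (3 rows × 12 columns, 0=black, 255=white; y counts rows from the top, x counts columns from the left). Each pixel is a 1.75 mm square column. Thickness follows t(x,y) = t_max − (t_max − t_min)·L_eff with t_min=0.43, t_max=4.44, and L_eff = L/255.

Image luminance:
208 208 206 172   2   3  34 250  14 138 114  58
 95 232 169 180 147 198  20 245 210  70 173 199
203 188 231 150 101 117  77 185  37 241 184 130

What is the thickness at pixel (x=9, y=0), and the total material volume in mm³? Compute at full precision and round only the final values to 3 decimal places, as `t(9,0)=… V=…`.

t(9,0)=2.270 V=239.611

span = t_max - t_min = 4.44 - 0.43 = 4.010
L(9,0) = 138, L_eff = 138/255 = 0.541176
t(9,0) = 4.44 - 4.010·0.541176 = 2.270
Σt over all 3·12 pixels = 1995131/25500 ≈ 78.2404314
V = pitch²·Σt = 1.75²·1995131/25500 = 239.611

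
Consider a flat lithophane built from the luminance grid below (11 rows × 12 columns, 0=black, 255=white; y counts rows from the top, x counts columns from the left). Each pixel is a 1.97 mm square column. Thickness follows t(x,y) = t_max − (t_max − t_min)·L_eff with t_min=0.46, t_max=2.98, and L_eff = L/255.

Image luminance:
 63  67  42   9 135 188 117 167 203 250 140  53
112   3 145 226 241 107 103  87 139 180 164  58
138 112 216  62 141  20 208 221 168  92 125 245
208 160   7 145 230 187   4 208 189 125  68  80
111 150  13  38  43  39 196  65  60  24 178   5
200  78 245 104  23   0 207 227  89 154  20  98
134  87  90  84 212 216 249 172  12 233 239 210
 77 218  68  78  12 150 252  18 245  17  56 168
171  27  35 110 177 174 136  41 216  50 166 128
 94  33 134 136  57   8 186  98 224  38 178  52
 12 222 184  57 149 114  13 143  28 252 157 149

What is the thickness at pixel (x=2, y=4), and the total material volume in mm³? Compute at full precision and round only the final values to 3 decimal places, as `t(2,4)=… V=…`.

span = t_max - t_min = 2.98 - 0.46 = 2.520
L(2,4) = 13, L_eff = 13/255 = 0.050980
t(2,4) = 2.98 - 2.520·0.050980 = 2.852
Σt over all 11·12 pixels = 496299/2125 ≈ 233.5524706
V = pitch²·Σt = 1.97²·496299/2125 = 906.394

t(2,4)=2.852 V=906.394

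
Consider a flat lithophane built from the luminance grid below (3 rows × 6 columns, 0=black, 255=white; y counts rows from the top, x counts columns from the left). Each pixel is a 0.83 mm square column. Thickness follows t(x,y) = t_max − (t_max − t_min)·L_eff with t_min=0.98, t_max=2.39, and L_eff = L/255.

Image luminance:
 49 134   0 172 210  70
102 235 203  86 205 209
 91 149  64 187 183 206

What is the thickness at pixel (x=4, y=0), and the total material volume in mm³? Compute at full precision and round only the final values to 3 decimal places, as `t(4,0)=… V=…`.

t(4,0)=1.229 V=19.904

span = t_max - t_min = 2.39 - 0.98 = 1.410
L(4,0) = 210, L_eff = 210/255 = 0.823529
t(4,0) = 2.39 - 1.410·0.823529 = 1.229
Σt over all 3·6 pixels = 49117/1700 ≈ 28.8923529
V = pitch²·Σt = 0.83²·49117/1700 = 19.904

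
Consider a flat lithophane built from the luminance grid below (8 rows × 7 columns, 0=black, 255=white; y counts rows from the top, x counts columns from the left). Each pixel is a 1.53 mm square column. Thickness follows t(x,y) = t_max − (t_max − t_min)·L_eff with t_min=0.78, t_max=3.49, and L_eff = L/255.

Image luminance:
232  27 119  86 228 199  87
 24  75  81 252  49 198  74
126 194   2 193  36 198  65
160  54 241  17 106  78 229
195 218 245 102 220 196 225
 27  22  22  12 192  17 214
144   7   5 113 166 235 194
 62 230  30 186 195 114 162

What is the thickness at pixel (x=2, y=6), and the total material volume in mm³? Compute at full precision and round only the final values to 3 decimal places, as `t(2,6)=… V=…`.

span = t_max - t_min = 3.49 - 0.78 = 2.710
L(2,6) = 5, L_eff = 5/255 = 0.019608
t(2,6) = 3.49 - 2.710·0.019608 = 3.437
Σt over all 8·7 pixels = 151897/1275 ≈ 119.1349020
V = pitch²·Σt = 1.53²·151897/1275 = 278.883

t(2,6)=3.437 V=278.883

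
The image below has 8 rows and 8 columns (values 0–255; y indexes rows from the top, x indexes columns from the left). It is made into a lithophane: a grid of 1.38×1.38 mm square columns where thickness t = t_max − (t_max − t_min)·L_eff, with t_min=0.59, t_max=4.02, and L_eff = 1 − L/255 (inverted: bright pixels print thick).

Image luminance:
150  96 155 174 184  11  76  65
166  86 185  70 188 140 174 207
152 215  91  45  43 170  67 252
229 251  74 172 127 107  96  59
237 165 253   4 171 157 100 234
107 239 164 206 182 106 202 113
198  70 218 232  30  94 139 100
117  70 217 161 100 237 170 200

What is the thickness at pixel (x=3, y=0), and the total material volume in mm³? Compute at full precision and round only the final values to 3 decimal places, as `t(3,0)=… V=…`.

span = t_max - t_min = 4.02 - 0.59 = 3.430
L(3,0) = 174, L_eff = 1 - 174/255 = 0.317647 (inverted)
t(3,0) = 4.02 - 3.430·0.317647 = 2.930
Σt over all 8·8 pixels = 138083/850 ≈ 162.4505882
V = pitch²·Σt = 1.38²·138083/850 = 309.371

t(3,0)=2.930 V=309.371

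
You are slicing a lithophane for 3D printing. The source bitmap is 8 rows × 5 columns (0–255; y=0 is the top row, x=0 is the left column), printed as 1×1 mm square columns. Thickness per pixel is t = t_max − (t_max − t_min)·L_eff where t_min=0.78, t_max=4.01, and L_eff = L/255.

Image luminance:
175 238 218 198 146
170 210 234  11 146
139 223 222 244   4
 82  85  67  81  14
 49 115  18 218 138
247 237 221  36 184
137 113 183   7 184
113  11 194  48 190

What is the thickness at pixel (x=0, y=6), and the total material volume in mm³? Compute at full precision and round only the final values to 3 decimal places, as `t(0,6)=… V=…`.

span = t_max - t_min = 4.01 - 0.78 = 3.230
L(0,6) = 137, L_eff = 137/255 = 0.537255
t(0,6) = 4.01 - 3.230·0.537255 = 2.275
Σt over all 8·5 pixels = 90.1
V = pitch²·Σt = 1²·90.1 = 90.100

t(0,6)=2.275 V=90.100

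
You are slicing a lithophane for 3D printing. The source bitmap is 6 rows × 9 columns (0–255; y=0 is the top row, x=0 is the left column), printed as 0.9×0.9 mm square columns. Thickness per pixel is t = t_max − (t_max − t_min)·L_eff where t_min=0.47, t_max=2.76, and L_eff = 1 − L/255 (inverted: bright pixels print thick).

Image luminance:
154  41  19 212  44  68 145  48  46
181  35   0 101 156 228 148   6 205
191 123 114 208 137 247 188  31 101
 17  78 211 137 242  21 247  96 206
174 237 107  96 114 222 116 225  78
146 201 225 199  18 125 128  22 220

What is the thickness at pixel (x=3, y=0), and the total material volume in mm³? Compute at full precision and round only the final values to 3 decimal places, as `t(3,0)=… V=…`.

span = t_max - t_min = 2.76 - 0.47 = 2.290
L(3,0) = 212, L_eff = 1 - 212/255 = 0.168627 (inverted)
t(3,0) = 2.76 - 2.290·0.168627 = 2.374
Σt over all 6·9 pixels = 453931/5100 ≈ 89.0060784
V = pitch²·Σt = 0.9²·453931/5100 = 72.095

t(3,0)=2.374 V=72.095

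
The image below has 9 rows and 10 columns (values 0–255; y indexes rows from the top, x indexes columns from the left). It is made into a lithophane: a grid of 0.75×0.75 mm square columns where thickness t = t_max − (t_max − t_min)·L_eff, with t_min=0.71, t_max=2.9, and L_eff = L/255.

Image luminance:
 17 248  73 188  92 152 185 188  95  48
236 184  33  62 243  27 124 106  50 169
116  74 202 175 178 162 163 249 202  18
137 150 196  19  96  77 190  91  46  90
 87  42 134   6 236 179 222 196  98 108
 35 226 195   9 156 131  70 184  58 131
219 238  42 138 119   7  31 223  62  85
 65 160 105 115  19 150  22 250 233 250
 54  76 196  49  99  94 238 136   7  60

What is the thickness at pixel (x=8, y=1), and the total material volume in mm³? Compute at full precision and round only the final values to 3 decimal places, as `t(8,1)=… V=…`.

span = t_max - t_min = 2.9 - 0.71 = 2.190
L(8,1) = 50, L_eff = 50/255 = 0.196078
t(8,1) = 2.9 - 2.190·0.196078 = 2.471
Σt over all 9·10 pixels = 350298/2125 ≈ 164.8461176
V = pitch²·Σt = 0.75²·350298/2125 = 92.726

t(8,1)=2.471 V=92.726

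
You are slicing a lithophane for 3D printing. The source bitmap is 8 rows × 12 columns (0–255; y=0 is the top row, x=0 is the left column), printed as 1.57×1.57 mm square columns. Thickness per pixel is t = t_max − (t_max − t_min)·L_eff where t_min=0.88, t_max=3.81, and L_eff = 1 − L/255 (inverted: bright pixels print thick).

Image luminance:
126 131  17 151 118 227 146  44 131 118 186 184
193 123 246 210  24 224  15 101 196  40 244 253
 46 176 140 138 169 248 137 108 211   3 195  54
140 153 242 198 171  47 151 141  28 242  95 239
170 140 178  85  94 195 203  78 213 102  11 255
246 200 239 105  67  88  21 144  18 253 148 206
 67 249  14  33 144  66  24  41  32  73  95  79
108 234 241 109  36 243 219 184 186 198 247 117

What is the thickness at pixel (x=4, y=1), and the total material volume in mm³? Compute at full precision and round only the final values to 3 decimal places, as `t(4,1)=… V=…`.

span = t_max - t_min = 3.81 - 0.88 = 2.930
L(4,1) = 24, L_eff = 1 - 24/255 = 0.905882 (inverted)
t(4,1) = 3.81 - 2.930·0.905882 = 1.156
Σt over all 8·12 pixels = 3042857/12750 ≈ 238.6554510
V = pitch²·Σt = 1.57²·3042857/12750 = 588.262

t(4,1)=1.156 V=588.262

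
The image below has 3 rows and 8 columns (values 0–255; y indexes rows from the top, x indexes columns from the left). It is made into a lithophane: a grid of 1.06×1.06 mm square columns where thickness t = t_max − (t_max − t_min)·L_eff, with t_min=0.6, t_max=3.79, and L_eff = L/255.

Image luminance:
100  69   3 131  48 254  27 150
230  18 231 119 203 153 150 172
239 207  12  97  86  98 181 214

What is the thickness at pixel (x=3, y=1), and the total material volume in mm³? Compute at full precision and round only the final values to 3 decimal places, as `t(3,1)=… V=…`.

t(3,1)=2.301 V=57.336

span = t_max - t_min = 3.79 - 0.6 = 3.190
L(3,1) = 119, L_eff = 119/255 = 0.466667
t(3,1) = 3.79 - 3.190·0.466667 = 2.301
Σt over all 3·8 pixels = 108436/2125 ≈ 51.0287059
V = pitch²·Σt = 1.06²·108436/2125 = 57.336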